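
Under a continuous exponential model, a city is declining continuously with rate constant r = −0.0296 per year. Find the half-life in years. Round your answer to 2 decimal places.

half-life ≈ 23.42 years

half-life = ln(2) / |r| = 0.69315 / 0.0296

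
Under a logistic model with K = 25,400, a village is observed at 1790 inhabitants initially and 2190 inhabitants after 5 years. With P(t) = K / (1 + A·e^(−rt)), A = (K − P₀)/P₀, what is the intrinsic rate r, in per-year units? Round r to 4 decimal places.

r ≈ 0.0438 per year

A = (25400 − 1790)/1790 = 13.18994
2190 = 25400/(1 + 13.18994·e^(−r·5)) → e^(−5r) = (11.59817 − 1)/13.18994 = 0.803504
r = −ln(0.803504)/5 = 0.21877/5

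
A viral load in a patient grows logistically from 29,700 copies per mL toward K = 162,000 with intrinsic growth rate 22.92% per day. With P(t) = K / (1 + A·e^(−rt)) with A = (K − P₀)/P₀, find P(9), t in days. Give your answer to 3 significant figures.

A = (162000 − 29700)/29700 = 4.45455
P(9) = 162000 / (1 + 4.45455·e^(−0.2292·9)) = 162000 / (1 + 4.45455·0.127098)
= 162000 / 1.56616 ≈ 103437.57

≈ 103,000 copies per mL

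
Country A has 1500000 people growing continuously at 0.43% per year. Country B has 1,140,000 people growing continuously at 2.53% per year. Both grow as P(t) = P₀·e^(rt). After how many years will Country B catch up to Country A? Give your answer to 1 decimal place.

1500000·e^(0.0043t) = 1140000·e^(0.0253t)
1500000/1140000 = e^((0.0253 − 0.0043)t) → ln(1.31579) = 0.021·t
t = 0.27444 / 0.021

t ≈ 13.1 years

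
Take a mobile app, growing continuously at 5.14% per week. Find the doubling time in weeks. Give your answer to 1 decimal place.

doubling time ≈ 13.5 weeks

doubling time = ln(2) / |r| = 0.69315 / 0.0514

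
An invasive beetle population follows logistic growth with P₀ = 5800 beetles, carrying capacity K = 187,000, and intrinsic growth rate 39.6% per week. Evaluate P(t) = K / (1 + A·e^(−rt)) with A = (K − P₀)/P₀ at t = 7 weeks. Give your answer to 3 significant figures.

≈ 63,300 beetles

A = (187000 − 5800)/5800 = 31.24138
P(7) = 187000 / (1 + 31.24138·e^(−0.396·7)) = 187000 / (1 + 31.24138·0.062537)
= 187000 / 2.95374 ≈ 63309.65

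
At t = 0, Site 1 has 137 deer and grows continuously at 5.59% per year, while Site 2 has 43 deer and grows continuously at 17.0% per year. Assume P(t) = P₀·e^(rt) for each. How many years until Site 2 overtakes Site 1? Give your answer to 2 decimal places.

t ≈ 10.16 years

137·e^(0.0559t) = 43·e^(0.17t)
137/43 = e^((0.17 − 0.0559)t) → ln(3.18605) = 0.1141·t
t = 1.15878 / 0.1141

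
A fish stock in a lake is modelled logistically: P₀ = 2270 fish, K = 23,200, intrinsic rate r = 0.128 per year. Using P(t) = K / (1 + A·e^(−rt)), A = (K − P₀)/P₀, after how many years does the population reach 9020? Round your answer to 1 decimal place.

t ≈ 13.8 years

A = (23200 − 2270)/2270 = 9.22026
9020 = 23200/(1 + 9.22026·e^(−0.128t)) → 1 + 9.22026·e^(−0.128t) = 2.57206
e^(−0.128t) = 0.170501 → t = ln(5.86508)/0.128 = 1.76902/0.128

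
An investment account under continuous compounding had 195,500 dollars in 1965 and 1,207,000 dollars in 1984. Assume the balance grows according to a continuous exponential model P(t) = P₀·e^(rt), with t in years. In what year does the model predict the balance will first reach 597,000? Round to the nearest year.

year 1977

r = ln(1207000/195500) / 19 = 1.82033/19 ≈ 0.095807 per year
t = ln(597000/195500) / r = 1.11636/0.095807 ≈ 11.65 years after 1965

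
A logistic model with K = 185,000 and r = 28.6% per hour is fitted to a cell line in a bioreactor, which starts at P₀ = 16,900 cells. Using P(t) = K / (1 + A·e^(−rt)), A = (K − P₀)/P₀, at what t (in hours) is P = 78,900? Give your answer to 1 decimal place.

A = (185000 − 16900)/16900 = 9.94675
78900 = 185000/(1 + 9.94675·e^(−0.286t)) → 1 + 9.94675·e^(−0.286t) = 2.34474
e^(−0.286t) = 0.135194 → t = ln(7.39678)/0.286 = 2.00104/0.286

t ≈ 7.0 hours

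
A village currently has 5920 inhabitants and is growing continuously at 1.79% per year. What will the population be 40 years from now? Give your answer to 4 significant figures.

≈ 12,110 inhabitants

P(40) = 5920 · e^(0.0179·40) = 5920 · e^(0.716)
= 5920 · 2.04623 ≈ 12113.69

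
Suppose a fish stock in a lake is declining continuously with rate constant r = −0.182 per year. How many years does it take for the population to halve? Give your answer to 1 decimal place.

half-life ≈ 3.8 years

half-life = ln(2) / |r| = 0.69315 / 0.182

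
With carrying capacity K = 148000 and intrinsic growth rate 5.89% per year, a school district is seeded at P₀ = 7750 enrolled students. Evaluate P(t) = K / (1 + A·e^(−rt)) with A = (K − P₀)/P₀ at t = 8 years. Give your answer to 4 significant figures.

A = (148000 − 7750)/7750 = 18.09677
P(8) = 148000 / (1 + 18.09677·e^(−0.0589·8)) = 148000 / (1 + 18.09677·0.624253)
= 148000 / 12.29696 ≈ 12035.49

≈ 12,040 enrolled students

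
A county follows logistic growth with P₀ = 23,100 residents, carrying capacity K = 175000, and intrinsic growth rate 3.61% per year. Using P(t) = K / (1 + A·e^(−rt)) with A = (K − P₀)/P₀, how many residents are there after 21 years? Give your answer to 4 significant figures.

A = (175000 − 23100)/23100 = 6.57576
P(21) = 175000 / (1 + 6.57576·e^(−0.0361·21)) = 175000 / (1 + 6.57576·0.468556)
= 175000 / 4.08111 ≈ 42880.5

≈ 42,880 residents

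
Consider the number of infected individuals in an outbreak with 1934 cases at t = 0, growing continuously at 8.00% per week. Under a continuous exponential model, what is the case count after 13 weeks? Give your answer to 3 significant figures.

≈ 5,470 cases

P(13) = 1934 · e^(0.08·13) = 1934 · e^(1.04)
= 1934 · 2.82922 ≈ 5471.71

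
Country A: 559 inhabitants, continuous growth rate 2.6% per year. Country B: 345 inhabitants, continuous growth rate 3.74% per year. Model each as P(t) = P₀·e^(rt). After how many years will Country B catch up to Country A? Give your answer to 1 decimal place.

559·e^(0.026t) = 345·e^(0.0374t)
559/345 = e^((0.0374 − 0.026)t) → ln(1.62029) = 0.0114·t
t = 0.48261 / 0.0114

t ≈ 42.3 years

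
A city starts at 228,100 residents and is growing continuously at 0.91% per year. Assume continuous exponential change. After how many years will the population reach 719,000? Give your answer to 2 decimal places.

719000 = 228100 · e^(0.0091·t)
t = ln(719000/228100) / 0.0091 = ln(3.15213) / 0.0091 = 1.14808 / 0.0091

t ≈ 126.16 years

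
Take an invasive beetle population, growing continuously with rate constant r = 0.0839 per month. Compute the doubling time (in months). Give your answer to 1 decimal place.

doubling time = ln(2) / |r| = 0.69315 / 0.0839

doubling time ≈ 8.3 months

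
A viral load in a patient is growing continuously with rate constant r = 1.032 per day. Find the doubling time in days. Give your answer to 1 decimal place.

doubling time = ln(2) / |r| = 0.69315 / 1.032

doubling time ≈ 0.7 days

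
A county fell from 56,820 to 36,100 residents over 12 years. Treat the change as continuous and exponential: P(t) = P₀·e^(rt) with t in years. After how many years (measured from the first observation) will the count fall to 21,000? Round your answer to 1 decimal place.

t ≈ 26.3 years

r = ln(36100/56820) / 12 ≈ -0.0378 per year
t = ln(21000/56820) / r = -0.99537 / -0.0378 ≈ 26.333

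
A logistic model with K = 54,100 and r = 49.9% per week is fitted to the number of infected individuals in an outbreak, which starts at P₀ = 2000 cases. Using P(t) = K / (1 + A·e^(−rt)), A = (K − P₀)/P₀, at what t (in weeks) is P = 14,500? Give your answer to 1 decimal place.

A = (54100 − 2000)/2000 = 26.05
14500 = 54100/(1 + 26.05·e^(−0.499t)) → 1 + 26.05·e^(−0.499t) = 3.73103
e^(−0.499t) = 0.104838 → t = ln(9.53851)/0.499 = 2.25534/0.499

t ≈ 4.5 weeks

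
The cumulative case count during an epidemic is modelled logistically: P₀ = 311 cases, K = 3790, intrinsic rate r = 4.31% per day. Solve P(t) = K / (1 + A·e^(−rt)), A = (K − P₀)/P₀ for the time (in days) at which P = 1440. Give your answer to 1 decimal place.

t ≈ 44.7 days

A = (3790 − 311)/311 = 11.1865
1440 = 3790/(1 + 11.1865·e^(−0.0431t)) → 1 + 11.1865·e^(−0.0431t) = 2.63194
e^(−0.0431t) = 0.145885 → t = ln(6.8547)/0.0431 = 1.92494/0.0431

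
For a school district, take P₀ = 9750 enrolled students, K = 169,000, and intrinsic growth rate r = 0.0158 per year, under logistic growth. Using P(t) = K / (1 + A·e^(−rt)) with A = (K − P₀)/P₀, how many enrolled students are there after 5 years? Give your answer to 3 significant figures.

A = (169000 − 9750)/9750 = 16.33333
P(5) = 169000 / (1 + 16.33333·e^(−0.0158·5)) = 169000 / (1 + 16.33333·0.92404)
= 169000 / 16.09265 ≈ 10501.69

≈ 10,500 enrolled students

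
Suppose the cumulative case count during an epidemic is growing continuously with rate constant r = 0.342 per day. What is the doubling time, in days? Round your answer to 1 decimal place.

doubling time = ln(2) / |r| = 0.69315 / 0.342

doubling time ≈ 2.0 days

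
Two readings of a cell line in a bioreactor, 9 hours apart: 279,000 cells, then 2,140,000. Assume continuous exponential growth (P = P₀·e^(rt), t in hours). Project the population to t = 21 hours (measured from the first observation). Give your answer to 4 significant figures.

≈ 32,370,000 cells

r = ln(2140000/279000) / 9 ≈ 0.226372 per hour
P(21) = 279000 · e^(0.226372·21) = 279000 · 116.02609 ≈ 32371279.59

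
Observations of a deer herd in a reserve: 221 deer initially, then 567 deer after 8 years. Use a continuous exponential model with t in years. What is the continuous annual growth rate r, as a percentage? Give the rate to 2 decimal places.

r ≈ 11.78% per year

567 = 221 · e^(r·8)
e^(8r) = 567/221 = 2.56561
r = ln(2.56561) / 8 = 0.9422 / 8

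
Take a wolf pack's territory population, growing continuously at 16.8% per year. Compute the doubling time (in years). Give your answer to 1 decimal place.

doubling time = ln(2) / |r| = 0.69315 / 0.168

doubling time ≈ 4.1 years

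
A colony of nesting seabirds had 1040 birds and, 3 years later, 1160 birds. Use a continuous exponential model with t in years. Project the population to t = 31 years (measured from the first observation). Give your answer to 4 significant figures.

r = ln(1160/1040) / 3 ≈ 0.0364 per year
P(31) = 1040 · e^(0.0364·31) = 1040 · 3.09068 ≈ 3214.31

≈ 3,214 birds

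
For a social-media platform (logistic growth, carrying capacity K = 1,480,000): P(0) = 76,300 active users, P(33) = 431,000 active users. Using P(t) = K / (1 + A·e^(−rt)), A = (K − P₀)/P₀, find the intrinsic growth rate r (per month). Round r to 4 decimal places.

A = (1480000 − 76300)/76300 = 18.39712
431000 = 1480000/(1 + 18.39712·e^(−r·33)) → e^(−33r) = (3.43387 − 1)/18.39712 = 0.132297
r = −ln(0.132297)/33 = 2.02271/33

r ≈ 0.0613 per month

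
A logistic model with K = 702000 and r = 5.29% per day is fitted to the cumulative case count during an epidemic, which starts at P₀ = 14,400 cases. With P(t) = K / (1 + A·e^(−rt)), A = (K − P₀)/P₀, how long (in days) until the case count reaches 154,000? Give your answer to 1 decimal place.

t ≈ 49.1 days

A = (702000 − 14400)/14400 = 47.75
154000 = 702000/(1 + 47.75·e^(−0.0529t)) → 1 + 47.75·e^(−0.0529t) = 4.55844
e^(−0.0529t) = 0.074522 → t = ln(13.4188)/0.0529 = 2.59666/0.0529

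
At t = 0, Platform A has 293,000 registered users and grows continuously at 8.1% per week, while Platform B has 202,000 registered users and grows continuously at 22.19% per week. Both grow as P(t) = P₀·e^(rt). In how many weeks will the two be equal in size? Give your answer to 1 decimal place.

293000·e^(0.081t) = 202000·e^(0.2219t)
293000/202000 = e^((0.2219 − 0.081)t) → ln(1.4505) = 0.1409·t
t = 0.3719 / 0.1409

t ≈ 2.6 weeks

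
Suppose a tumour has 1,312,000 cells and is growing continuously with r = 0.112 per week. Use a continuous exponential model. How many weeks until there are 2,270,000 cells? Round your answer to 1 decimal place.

t ≈ 4.9 weeks

2270000 = 1312000 · e^(0.112·t)
t = ln(2270000/1312000) / 0.112 = ln(1.73018) / 0.112 = 0.54823 / 0.112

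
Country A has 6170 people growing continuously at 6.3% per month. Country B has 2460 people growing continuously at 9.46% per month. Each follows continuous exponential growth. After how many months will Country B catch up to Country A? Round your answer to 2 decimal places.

t ≈ 29.10 months

6170·e^(0.063t) = 2460·e^(0.0946t)
6170/2460 = e^((0.0946 − 0.063)t) → ln(2.50813) = 0.0316·t
t = 0.91954 / 0.0316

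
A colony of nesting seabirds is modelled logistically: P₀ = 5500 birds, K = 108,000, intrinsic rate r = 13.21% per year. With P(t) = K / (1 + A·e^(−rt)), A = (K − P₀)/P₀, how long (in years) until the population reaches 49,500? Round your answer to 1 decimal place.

t ≈ 20.9 years

A = (108000 − 5500)/5500 = 18.63636
49500 = 108000/(1 + 18.63636·e^(−0.1321t)) → 1 + 18.63636·e^(−0.1321t) = 2.18182
e^(−0.1321t) = 0.063415 → t = ln(15.76923)/0.1321 = 2.75806/0.1321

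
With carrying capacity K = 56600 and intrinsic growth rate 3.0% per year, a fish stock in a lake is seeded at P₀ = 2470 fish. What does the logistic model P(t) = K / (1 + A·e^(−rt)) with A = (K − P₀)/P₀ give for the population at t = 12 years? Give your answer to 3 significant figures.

A = (56600 − 2470)/2470 = 21.91498
P(12) = 56600 / (1 + 21.91498·e^(−0.03·12)) = 56600 / (1 + 21.91498·0.697676)
= 56600 / 16.28956 ≈ 3474.62

≈ 3,470 fish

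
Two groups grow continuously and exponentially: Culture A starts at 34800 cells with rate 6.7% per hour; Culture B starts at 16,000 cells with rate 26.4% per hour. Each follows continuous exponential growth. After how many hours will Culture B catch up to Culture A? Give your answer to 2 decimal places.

34800·e^(0.067t) = 16000·e^(0.264t)
34800/16000 = e^((0.264 − 0.067)t) → ln(2.175) = 0.197·t
t = 0.77703 / 0.197

t ≈ 3.94 hours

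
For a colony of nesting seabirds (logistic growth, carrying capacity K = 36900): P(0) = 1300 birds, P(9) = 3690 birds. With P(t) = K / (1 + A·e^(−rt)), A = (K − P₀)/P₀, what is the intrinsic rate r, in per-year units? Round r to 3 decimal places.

r ≈ 0.124 per year

A = (36900 − 1300)/1300 = 27.38462
3690 = 36900/(1 + 27.38462·e^(−r·9)) → e^(−9r) = (10 − 1)/27.38462 = 0.328652
r = −ln(0.328652)/9 = 1.11276/9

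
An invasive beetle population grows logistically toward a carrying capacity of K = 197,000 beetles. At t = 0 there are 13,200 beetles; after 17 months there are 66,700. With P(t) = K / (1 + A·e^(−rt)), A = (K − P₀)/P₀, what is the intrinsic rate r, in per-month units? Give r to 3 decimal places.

A = (197000 − 13200)/13200 = 13.92424
66700 = 197000/(1 + 13.92424·e^(−r·17)) → e^(−17r) = (2.95352 − 1)/13.92424 = 0.140297
r = −ln(0.140297)/17 = 1.964/17

r ≈ 0.116 per month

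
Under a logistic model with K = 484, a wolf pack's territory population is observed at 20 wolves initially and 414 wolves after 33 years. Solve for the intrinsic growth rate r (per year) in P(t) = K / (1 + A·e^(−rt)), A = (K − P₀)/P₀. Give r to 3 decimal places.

r ≈ 0.149 per year

A = (484 − 20)/20 = 23.2
414 = 484/(1 + 23.2·e^(−r·33)) → e^(−33r) = (1.16908 − 1)/23.2 = 0.007288
r = −ln(0.007288)/33 = 4.92152/33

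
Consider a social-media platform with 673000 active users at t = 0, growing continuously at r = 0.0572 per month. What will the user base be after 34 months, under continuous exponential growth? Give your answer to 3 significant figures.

≈ 4,710,000 active users

P(34) = 673000 · e^(0.0572·34) = 673000 · e^(1.9448)
= 673000 · 6.99223 ≈ 4705772.99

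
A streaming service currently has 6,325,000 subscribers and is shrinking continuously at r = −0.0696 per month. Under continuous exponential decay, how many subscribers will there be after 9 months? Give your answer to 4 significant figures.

P(9) = 6325000 · e^(-0.0696·9) = 6325000 · e^(-0.6264)
= 6325000 · 0.53451 ≈ 3380792.11

≈ 3,381,000 subscribers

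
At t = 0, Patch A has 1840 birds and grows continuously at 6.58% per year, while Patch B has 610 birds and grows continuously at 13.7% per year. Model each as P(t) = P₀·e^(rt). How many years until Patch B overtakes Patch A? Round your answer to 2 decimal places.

1840·e^(0.0658t) = 610·e^(0.137t)
1840/610 = e^((0.137 − 0.0658)t) → ln(3.01639) = 0.0712·t
t = 1.10406 / 0.0712

t ≈ 15.51 years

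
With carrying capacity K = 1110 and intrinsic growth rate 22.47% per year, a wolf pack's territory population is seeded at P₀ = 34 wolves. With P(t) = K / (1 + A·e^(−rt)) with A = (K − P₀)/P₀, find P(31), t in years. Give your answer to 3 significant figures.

A = (1110 − 34)/34 = 31.64706
P(31) = 1110 / (1 + 31.64706·e^(−0.2247·31)) = 1110 / (1 + 31.64706·0.000944)
= 1110 / 1.02987 ≈ 1077.81

≈ 1,080 wolves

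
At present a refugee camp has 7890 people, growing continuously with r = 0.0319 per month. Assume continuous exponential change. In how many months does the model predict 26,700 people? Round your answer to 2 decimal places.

t ≈ 38.22 months

26700 = 7890 · e^(0.0319·t)
t = ln(26700/7890) / 0.0319 = ln(3.38403) / 0.0319 = 1.21907 / 0.0319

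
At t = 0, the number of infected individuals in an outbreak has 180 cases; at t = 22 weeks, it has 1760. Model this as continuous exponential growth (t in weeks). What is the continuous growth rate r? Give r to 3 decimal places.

r ≈ 0.104 per week

1760 = 180 · e^(r·22)
e^(22r) = 1760/180 = 9.77778
r = ln(9.77778) / 22 = 2.28011 / 22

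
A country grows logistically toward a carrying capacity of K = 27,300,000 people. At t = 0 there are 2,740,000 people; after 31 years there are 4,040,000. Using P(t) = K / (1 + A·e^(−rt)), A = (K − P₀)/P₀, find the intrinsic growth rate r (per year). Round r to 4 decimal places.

A = (27300000 − 2740000)/2740000 = 8.9635
4040000 = 27300000/(1 + 8.9635·e^(−r·31)) → e^(−31r) = (6.75743 − 1)/8.9635 = 0.642319
r = −ln(0.642319)/31 = 0.44267/31

r ≈ 0.0143 per year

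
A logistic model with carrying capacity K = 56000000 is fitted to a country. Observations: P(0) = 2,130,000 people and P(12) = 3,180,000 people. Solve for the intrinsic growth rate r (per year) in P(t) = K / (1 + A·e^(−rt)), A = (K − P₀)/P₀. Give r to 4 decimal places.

r ≈ 0.0350 per year

A = (56000000 − 2130000)/2130000 = 25.29108
3180000 = 56000000/(1 + 25.29108·e^(−r·12)) → e^(−12r) = (17.61006 − 1)/25.29108 = 0.656756
r = −ln(0.656756)/12 = 0.42044/12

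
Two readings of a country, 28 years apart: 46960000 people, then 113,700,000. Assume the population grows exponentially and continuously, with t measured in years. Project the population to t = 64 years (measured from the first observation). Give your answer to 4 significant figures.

≈ 354,400,000 people

r = ln(113700000/46960000) / 28 ≈ 0.031581 per year
P(64) = 46960000 · e^(0.031581·64) = 46960000 · 7.54724 ≈ 354418495.17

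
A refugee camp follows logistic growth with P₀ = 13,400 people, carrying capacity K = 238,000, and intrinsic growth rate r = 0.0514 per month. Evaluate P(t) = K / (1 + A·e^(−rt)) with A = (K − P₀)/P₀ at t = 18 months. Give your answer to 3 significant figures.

A = (238000 − 13400)/13400 = 16.76119
P(18) = 238000 / (1 + 16.76119·e^(−0.0514·18)) = 238000 / (1 + 16.76119·0.396452)
= 238000 / 7.64501 ≈ 31131.41

≈ 31,100 people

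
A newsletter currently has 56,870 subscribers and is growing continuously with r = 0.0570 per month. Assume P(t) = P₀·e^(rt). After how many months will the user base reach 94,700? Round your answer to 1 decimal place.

94700 = 56870 · e^(0.057·t)
t = ln(94700/56870) / 0.057 = ln(1.6652) / 0.057 = 0.50995 / 0.057

t ≈ 8.9 months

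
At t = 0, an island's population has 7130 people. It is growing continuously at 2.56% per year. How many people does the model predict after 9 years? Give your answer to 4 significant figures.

P(9) = 7130 · e^(0.0256·9) = 7130 · e^(0.2304)
= 7130 · 1.2591 ≈ 8977.41

≈ 8,977 people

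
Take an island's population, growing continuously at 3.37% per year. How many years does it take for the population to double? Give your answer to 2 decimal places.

doubling time ≈ 20.57 years

doubling time = ln(2) / |r| = 0.69315 / 0.0337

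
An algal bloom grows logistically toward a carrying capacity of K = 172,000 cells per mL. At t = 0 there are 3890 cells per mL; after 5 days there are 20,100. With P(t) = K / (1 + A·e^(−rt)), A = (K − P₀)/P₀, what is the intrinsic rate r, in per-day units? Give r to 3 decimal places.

r ≈ 0.349 per day

A = (172000 − 3890)/3890 = 43.21594
20100 = 172000/(1 + 43.21594·e^(−r·5)) → e^(−5r) = (8.55721 − 1)/43.21594 = 0.174871
r = −ln(0.174871)/5 = 1.74371/5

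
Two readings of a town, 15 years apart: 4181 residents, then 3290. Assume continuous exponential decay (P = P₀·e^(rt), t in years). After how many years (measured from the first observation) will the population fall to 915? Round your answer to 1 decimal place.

r = ln(3290/4181) / 15 ≈ -0.015978 per year
t = ln(915/4181) / r = -1.51938 / -0.015978 ≈ 95.095

t ≈ 95.1 years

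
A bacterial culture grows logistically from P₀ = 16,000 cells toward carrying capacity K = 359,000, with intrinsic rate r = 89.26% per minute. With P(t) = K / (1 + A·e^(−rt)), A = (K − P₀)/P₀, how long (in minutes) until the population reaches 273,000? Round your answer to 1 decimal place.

t ≈ 4.7 minutes

A = (359000 − 16000)/16000 = 21.4375
273000 = 359000/(1 + 21.4375·e^(−0.8926t)) → 1 + 21.4375·e^(−0.8926t) = 1.31502
e^(−0.8926t) = 0.014695 → t = ln(68.0516)/0.8926 = 4.22027/0.8926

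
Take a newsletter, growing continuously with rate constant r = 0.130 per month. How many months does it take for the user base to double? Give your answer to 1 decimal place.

doubling time = ln(2) / |r| = 0.69315 / 0.13

doubling time ≈ 5.3 months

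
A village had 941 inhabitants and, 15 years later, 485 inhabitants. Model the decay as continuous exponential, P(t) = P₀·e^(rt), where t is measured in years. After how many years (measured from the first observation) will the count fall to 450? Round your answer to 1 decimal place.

t ≈ 16.7 years

r = ln(485/941) / 15 ≈ -0.044186 per year
t = ln(450/941) / r = -0.7377 / -0.044186 ≈ 16.695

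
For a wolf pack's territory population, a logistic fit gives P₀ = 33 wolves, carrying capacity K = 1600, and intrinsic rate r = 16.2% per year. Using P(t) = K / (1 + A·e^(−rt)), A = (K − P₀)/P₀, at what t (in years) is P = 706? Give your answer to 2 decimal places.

A = (1600 − 33)/33 = 47.48485
706 = 1600/(1 + 47.48485·e^(−0.162t)) → 1 + 47.48485·e^(−0.162t) = 2.26629
e^(−0.162t) = 0.026667 → t = ln(37.49922)/0.162 = 3.62432/0.162

t ≈ 22.37 years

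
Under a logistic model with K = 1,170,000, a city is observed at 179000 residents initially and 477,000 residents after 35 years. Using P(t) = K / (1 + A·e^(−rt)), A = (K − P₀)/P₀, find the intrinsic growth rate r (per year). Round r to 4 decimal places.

r ≈ 0.0382 per year

A = (1170000 − 179000)/179000 = 5.53631
477000 = 1170000/(1 + 5.53631·e^(−r·35)) → e^(−35r) = (2.45283 − 1)/5.53631 = 0.262418
r = −ln(0.262418)/35 = 1.33782/35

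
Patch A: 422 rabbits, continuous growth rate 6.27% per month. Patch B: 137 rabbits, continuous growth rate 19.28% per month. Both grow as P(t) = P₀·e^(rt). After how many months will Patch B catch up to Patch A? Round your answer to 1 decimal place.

422·e^(0.0627t) = 137·e^(0.1928t)
422/137 = e^((0.1928 − 0.0627)t) → ln(3.08029) = 0.1301·t
t = 1.12502 / 0.1301

t ≈ 8.6 months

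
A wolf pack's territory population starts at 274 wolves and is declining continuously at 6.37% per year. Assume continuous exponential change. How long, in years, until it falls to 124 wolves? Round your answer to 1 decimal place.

t ≈ 12.4 years

124 = 274 · e^(-0.0637·t)
t = ln(124/274) / -0.0637 = ln(0.45255) / -0.0637 = -0.79285 / -0.0637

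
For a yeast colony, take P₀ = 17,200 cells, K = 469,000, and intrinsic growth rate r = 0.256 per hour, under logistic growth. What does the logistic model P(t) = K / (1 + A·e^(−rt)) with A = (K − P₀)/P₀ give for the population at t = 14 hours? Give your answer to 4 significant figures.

≈ 271,200 cells

A = (469000 − 17200)/17200 = 26.26744
P(14) = 469000 / (1 + 26.26744·e^(−0.256·14)) = 469000 / (1 + 26.26744·0.027764)
= 469000 / 1.7293 ≈ 271207.97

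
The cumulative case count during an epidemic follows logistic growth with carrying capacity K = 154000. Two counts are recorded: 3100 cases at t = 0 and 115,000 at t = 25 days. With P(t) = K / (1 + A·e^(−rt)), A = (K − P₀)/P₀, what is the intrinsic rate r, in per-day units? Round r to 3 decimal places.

A = (154000 − 3100)/3100 = 48.67742
115000 = 154000/(1 + 48.67742·e^(−r·25)) → e^(−25r) = (1.33913 − 1)/48.67742 = 0.006967
r = −ln(0.006967)/25 = 4.96659/25

r ≈ 0.199 per day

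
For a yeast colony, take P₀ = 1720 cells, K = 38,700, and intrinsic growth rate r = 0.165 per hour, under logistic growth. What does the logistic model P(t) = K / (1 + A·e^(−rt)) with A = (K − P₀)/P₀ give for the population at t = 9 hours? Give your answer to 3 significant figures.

A = (38700 − 1720)/1720 = 21.5
P(9) = 38700 / (1 + 21.5·e^(−0.165·9)) = 38700 / (1 + 21.5·0.226502)
= 38700 / 5.8698 ≈ 6593.07

≈ 6,590 cells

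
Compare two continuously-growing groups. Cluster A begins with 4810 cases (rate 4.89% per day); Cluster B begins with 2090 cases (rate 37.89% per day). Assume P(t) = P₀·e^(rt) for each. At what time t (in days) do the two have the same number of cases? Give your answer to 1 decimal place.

t ≈ 2.5 days

4810·e^(0.0489t) = 2090·e^(0.3789t)
4810/2090 = e^((0.3789 − 0.0489)t) → ln(2.30144) = 0.33·t
t = 0.83353 / 0.33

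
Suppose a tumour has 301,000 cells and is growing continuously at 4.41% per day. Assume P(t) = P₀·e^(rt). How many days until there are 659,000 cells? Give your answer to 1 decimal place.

t ≈ 17.8 days

659000 = 301000 · e^(0.0441·t)
t = ln(659000/301000) / 0.0441 = ln(2.18937) / 0.0441 = 0.78361 / 0.0441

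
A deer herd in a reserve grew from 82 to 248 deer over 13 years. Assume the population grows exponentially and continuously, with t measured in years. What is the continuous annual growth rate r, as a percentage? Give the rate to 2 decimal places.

r ≈ 8.51% per year

248 = 82 · e^(r·13)
e^(13r) = 248/82 = 3.02439
r = ln(3.02439) / 13 = 1.10671 / 13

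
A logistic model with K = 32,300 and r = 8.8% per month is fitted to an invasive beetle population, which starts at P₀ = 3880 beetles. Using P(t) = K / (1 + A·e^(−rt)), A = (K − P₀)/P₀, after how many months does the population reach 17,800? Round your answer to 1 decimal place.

t ≈ 25.0 months

A = (32300 − 3880)/3880 = 7.32474
17800 = 32300/(1 + 7.32474·e^(−0.088t)) → 1 + 7.32474·e^(−0.088t) = 1.81461
e^(−0.088t) = 0.111213 → t = ln(8.99175)/0.088 = 2.19631/0.088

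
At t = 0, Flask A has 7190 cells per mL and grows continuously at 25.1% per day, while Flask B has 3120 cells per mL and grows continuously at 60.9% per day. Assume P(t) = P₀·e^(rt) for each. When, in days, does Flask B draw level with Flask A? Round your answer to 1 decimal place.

7190·e^(0.251t) = 3120·e^(0.609t)
7190/3120 = e^((0.609 − 0.251)t) → ln(2.30449) = 0.358·t
t = 0.83486 / 0.358

t ≈ 2.3 days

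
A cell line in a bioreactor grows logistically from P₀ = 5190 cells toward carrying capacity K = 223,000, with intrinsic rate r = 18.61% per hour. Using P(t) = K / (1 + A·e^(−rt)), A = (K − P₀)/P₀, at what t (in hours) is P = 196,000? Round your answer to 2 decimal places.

t ≈ 30.73 hours

A = (223000 − 5190)/5190 = 41.96724
196000 = 223000/(1 + 41.96724·e^(−0.1861t)) → 1 + 41.96724·e^(−0.1861t) = 1.13776
e^(−0.1861t) = 0.003282 → t = ln(304.65111)/0.1861 = 5.71917/0.1861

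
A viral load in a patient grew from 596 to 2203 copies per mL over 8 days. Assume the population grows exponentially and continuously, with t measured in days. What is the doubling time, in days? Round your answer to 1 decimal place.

r = ln(2203/596) / 8 = ln(3.69631) / 8 ≈ 0.163417 per day
doubling time = ln 2 / |r| = 0.69315 / 0.163417

doubling time ≈ 4.2 days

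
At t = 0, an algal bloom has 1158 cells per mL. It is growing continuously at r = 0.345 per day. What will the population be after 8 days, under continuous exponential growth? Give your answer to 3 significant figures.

≈ 18,300 cells per mL

P(8) = 1158 · e^(0.345·8) = 1158 · e^(2.76)
= 1158 · 15.79984 ≈ 18296.22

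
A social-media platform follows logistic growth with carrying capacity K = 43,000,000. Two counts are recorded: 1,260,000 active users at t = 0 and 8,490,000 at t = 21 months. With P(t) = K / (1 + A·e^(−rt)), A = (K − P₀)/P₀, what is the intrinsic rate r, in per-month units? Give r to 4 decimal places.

r ≈ 0.0999 per month

A = (43000000 − 1260000)/1260000 = 33.12698
8490000 = 43000000/(1 + 33.12698·e^(−r·21)) → e^(−21r) = (5.06478 − 1)/33.12698 = 0.122703
r = −ln(0.122703)/21 = 2.09799/21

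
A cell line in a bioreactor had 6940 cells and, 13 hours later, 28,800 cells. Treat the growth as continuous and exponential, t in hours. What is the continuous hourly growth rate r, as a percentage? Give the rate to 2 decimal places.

28800 = 6940 · e^(r·13)
e^(13r) = 28800/6940 = 4.14986
r = ln(4.14986) / 13 = 1.42307 / 13

r ≈ 10.95% per hour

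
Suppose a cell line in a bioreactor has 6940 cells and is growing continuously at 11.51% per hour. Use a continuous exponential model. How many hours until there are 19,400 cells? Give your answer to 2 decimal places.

t ≈ 8.93 hours

19400 = 6940 · e^(0.1151·t)
t = ln(19400/6940) / 0.1151 = ln(2.79539) / 0.1151 = 1.02797 / 0.1151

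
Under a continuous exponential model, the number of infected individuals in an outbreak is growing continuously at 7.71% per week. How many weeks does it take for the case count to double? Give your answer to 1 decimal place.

doubling time ≈ 9.0 weeks

doubling time = ln(2) / |r| = 0.69315 / 0.0771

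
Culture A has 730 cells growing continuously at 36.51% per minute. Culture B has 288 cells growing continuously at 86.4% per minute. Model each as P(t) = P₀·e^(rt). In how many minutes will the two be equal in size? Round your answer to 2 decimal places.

730·e^(0.3651t) = 288·e^(0.864t)
730/288 = e^((0.864 − 0.3651)t) → ln(2.53472) = 0.4989·t
t = 0.93008 / 0.4989

t ≈ 1.86 minutes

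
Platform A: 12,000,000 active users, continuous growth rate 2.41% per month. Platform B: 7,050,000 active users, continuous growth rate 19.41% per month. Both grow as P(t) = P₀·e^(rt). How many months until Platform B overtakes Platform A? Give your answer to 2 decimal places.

t ≈ 3.13 months

12000000·e^(0.0241t) = 7050000·e^(0.1941t)
12000000/7050000 = e^((0.1941 − 0.0241)t) → ln(1.70213) = 0.17·t
t = 0.53188 / 0.17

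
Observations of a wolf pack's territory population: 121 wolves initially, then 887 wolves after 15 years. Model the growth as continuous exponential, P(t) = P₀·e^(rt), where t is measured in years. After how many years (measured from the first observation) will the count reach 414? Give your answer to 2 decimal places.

r = ln(887/121) / 15 ≈ 0.132804 per year
t = ln(414/121) / r = 1.23008 / 0.132804 ≈ 9.262

t ≈ 9.26 years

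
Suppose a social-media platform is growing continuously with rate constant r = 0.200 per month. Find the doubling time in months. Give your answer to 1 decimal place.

doubling time = ln(2) / |r| = 0.69315 / 0.2

doubling time ≈ 3.5 months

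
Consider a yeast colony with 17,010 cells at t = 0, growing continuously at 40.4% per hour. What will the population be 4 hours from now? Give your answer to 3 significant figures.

P(4) = 17010 · e^(0.404·4) = 17010 · e^(1.616)
= 17010 · 5.03292 ≈ 85609.94

≈ 85,600 cells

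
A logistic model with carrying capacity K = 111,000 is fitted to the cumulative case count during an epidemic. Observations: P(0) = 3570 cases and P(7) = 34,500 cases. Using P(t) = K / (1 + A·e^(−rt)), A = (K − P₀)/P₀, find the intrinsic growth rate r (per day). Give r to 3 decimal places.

r ≈ 0.373 per day

A = (111000 − 3570)/3570 = 30.09244
34500 = 111000/(1 + 30.09244·e^(−r·7)) → e^(−7r) = (3.21739 − 1)/30.09244 = 0.073686
r = −ln(0.073686)/7 = 2.60794/7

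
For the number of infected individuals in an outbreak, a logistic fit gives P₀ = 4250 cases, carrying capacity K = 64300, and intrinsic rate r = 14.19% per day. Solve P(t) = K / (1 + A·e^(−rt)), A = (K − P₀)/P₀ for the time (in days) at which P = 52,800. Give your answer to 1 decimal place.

A = (64300 − 4250)/4250 = 14.12941
52800 = 64300/(1 + 14.12941·e^(−0.1419t)) → 1 + 14.12941·e^(−0.1419t) = 1.2178
e^(−0.1419t) = 0.015415 → t = ln(64.87243)/0.1419 = 4.17242/0.1419

t ≈ 29.4 days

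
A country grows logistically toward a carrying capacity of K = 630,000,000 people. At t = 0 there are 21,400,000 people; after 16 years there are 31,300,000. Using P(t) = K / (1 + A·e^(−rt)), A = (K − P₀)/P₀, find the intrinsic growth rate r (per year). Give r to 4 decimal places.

r ≈ 0.0248 per year

A = (630000000 − 21400000)/21400000 = 28.43925
31300000 = 630000000/(1 + 28.43925·e^(−r·16)) → e^(−16r) = (20.1278 − 1)/28.43925 = 0.672584
r = −ln(0.672584)/16 = 0.39663/16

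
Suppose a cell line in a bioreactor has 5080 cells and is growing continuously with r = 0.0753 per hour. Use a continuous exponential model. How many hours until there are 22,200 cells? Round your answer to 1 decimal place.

t ≈ 19.6 hours

22200 = 5080 · e^(0.0753·t)
t = ln(22200/5080) / 0.0753 = ln(4.37008) / 0.0753 = 1.47478 / 0.0753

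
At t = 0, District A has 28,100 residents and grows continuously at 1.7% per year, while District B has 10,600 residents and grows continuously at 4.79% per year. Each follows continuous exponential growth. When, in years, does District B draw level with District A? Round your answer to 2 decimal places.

28100·e^(0.017t) = 10600·e^(0.0479t)
28100/10600 = e^((0.0479 − 0.017)t) → ln(2.65094) = 0.0309·t
t = 0.97492 / 0.0309

t ≈ 31.55 years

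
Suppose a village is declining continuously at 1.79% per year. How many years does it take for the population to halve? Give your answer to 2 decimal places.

half-life = ln(2) / |r| = 0.69315 / 0.0179

half-life ≈ 38.72 years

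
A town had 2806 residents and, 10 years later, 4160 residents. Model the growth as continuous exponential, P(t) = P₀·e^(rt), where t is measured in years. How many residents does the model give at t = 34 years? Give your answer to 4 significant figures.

r = ln(4160/2806) / 10 ≈ 0.039376 per year
P(34) = 2806 · e^(0.039376·34) = 2806 · 3.81434 ≈ 10703.03

≈ 10,700 residents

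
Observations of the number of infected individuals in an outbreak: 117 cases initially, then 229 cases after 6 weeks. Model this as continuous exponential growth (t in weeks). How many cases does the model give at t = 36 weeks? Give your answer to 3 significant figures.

≈ 6,580 cases

r = ln(229/117) / 6 ≈ 0.111925 per week
P(36) = 117 · e^(0.111925·36) = 117 · 56.22089 ≈ 6577.84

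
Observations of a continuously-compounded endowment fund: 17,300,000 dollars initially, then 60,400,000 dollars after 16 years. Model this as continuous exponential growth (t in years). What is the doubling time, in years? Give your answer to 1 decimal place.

doubling time ≈ 8.9 years

r = ln(60400000/17300000) / 16 = ln(3.49133) / 16 ≈ 0.078143 per year
doubling time = ln 2 / |r| = 0.69315 / 0.078143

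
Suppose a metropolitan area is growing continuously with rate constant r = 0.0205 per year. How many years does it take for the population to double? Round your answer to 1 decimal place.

doubling time ≈ 33.8 years

doubling time = ln(2) / |r| = 0.69315 / 0.0205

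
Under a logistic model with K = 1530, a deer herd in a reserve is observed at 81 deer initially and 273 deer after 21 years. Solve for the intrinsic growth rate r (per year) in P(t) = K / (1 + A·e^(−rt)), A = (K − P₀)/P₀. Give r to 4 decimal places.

r ≈ 0.0646 per year

A = (1530 − 81)/81 = 17.88889
273 = 1530/(1 + 17.88889·e^(−r·21)) → e^(−21r) = (5.6044 − 1)/17.88889 = 0.257389
r = −ln(0.257389)/21 = 1.35717/21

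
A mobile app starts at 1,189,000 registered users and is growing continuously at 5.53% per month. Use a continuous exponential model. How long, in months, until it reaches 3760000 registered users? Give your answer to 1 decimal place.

3760000 = 1189000 · e^(0.0553·t)
t = ln(3760000/1189000) / 0.0553 = ln(3.16232) / 0.0553 = 1.15131 / 0.0553

t ≈ 20.8 months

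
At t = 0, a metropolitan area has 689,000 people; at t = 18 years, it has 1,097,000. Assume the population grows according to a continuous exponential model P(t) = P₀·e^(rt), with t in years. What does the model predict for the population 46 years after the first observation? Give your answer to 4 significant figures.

≈ 2,262,000 people

r = ln(1097000/689000) / 18 ≈ 0.025839 per year
P(46) = 689000 · e^(0.025839·46) = 689000 · 3.28239 ≈ 2261565.96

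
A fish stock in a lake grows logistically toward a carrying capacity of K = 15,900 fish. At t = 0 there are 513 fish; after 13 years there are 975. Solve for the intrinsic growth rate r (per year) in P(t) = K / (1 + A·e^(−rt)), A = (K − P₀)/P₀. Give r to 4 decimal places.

A = (15900 − 513)/513 = 29.99415
975 = 15900/(1 + 29.99415·e^(−r·13)) → e^(−13r) = (16.30769 − 1)/29.99415 = 0.510356
r = −ln(0.510356)/13 = 0.67265/13

r ≈ 0.0517 per year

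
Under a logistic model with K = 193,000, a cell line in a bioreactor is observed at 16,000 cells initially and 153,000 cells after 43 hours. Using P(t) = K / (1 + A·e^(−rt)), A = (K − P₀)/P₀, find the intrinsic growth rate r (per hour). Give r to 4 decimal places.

A = (193000 − 16000)/16000 = 11.0625
153000 = 193000/(1 + 11.0625·e^(−r·43)) → e^(−43r) = (1.26144 − 1)/11.0625 = 0.023633
r = −ln(0.023633)/43 = 3.74512/43

r ≈ 0.0871 per hour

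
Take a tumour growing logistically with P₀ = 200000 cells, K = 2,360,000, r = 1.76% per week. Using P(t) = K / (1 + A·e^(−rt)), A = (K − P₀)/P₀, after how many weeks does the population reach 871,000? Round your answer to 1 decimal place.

t ≈ 104.7 weeks

A = (2360000 − 200000)/200000 = 10.8
871000 = 2360000/(1 + 10.8·e^(−0.0176t)) → 1 + 10.8·e^(−0.0176t) = 2.70953
e^(−0.0176t) = 0.15829 → t = ln(6.31753)/0.0176 = 1.84333/0.0176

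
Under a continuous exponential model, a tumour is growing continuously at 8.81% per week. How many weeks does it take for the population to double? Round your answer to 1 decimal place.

doubling time = ln(2) / |r| = 0.69315 / 0.0881

doubling time ≈ 7.9 weeks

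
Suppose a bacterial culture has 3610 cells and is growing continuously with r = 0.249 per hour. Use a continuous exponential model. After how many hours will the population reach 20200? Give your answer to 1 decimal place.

t ≈ 6.9 hours

20200 = 3610 · e^(0.249·t)
t = ln(20200/3610) / 0.249 = ln(5.59557) / 0.249 = 1.72197 / 0.249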